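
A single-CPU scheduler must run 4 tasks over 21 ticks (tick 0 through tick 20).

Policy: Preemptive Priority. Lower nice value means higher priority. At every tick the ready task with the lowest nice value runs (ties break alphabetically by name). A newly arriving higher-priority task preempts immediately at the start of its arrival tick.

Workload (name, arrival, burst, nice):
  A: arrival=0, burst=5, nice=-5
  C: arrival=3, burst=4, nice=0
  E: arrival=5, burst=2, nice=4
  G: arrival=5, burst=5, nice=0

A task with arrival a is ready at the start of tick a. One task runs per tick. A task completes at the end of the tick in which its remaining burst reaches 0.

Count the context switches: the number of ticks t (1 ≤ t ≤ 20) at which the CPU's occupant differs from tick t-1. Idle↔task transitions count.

context switches = 4

t=0: ready={A} → run A
t=1: ready={A} → run A
t=2: ready={A} → run A
t=3: ready={A,C} → run A
t=4: ready={A,C} → run A
t=5: ready={C,E,G} → run C
t=6: ready={C,E,G} → run C
t=7: ready={C,E,G} → run C
t=8: ready={C,E,G} → run C
t=9: ready={E,G} → run G
t=10: ready={E,G} → run G
t=11: ready={E,G} → run G
t=12: ready={E,G} → run G
t=13: ready={E,G} → run G
t=14: ready={E} → run E
t=15: ready={E} → run E
t=16: (idle)
t=17: (idle)
t=18: (idle)
t=19: (idle)
t=20: (idle)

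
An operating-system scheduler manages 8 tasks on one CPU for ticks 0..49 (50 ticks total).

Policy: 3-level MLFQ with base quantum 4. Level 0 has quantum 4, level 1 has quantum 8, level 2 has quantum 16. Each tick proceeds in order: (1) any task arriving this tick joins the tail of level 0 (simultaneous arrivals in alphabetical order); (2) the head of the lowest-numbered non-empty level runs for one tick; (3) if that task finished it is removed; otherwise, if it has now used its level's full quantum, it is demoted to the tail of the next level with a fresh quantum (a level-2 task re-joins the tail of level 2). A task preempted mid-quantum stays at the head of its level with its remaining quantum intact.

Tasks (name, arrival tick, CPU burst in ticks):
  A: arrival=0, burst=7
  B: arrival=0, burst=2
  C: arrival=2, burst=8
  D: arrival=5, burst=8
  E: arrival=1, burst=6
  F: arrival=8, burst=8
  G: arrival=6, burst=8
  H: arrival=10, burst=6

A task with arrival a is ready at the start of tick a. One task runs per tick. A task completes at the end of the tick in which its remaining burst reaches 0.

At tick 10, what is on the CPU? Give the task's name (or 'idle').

running at tick 10 = C

t=0: L0/L1/L2 = AB/-/- → run A
t=1: L0/L1/L2 = ABE/-/- → run A
t=2: L0/L1/L2 = ABEC/-/- → run A
t=3: L0/L1/L2 = ABEC/-/- → run A
t=4: L0/L1/L2 = BEC/A/- → run B
t=5: L0/L1/L2 = BECD/A/- → run B
t=6: L0/L1/L2 = ECDG/A/- → run E
t=7: L0/L1/L2 = ECDG/A/- → run E
t=8: L0/L1/L2 = ECDGF/A/- → run E
t=9: L0/L1/L2 = ECDGF/A/- → run E
t=10: L0/L1/L2 = CDGFH/AE/- → run C
t=11: L0/L1/L2 = CDGFH/AE/- → run C
t=12: L0/L1/L2 = CDGFH/AE/- → run C
t=13: L0/L1/L2 = CDGFH/AE/- → run C
t=14: L0/L1/L2 = DGFH/AEC/- → run D
t=15: L0/L1/L2 = DGFH/AEC/- → run D
t=16: L0/L1/L2 = DGFH/AEC/- → run D
t=17: L0/L1/L2 = DGFH/AEC/- → run D
t=18: L0/L1/L2 = GFH/AECD/- → run G
t=19: L0/L1/L2 = GFH/AECD/- → run G
t=20: L0/L1/L2 = GFH/AECD/- → run G
t=21: L0/L1/L2 = GFH/AECD/- → run G
t=22: L0/L1/L2 = FH/AECDG/- → run F
t=23: L0/L1/L2 = FH/AECDG/- → run F
t=24: L0/L1/L2 = FH/AECDG/- → run F
t=25: L0/L1/L2 = FH/AECDG/- → run F
t=26: L0/L1/L2 = H/AECDGF/- → run H
t=27: L0/L1/L2 = H/AECDGF/- → run H
t=28: L0/L1/L2 = H/AECDGF/- → run H
t=29: L0/L1/L2 = H/AECDGF/- → run H
t=30: L0/L1/L2 = -/AECDGFH/- → run A
t=31: L0/L1/L2 = -/AECDGFH/- → run A
t=32: L0/L1/L2 = -/AECDGFH/- → run A
t=33: L0/L1/L2 = -/ECDGFH/- → run E
t=34: L0/L1/L2 = -/ECDGFH/- → run E
t=35: L0/L1/L2 = -/CDGFH/- → run C
t=36: L0/L1/L2 = -/CDGFH/- → run C
t=37: L0/L1/L2 = -/CDGFH/- → run C
t=38: L0/L1/L2 = -/CDGFH/- → run C
t=39: L0/L1/L2 = -/DGFH/- → run D
t=40: L0/L1/L2 = -/DGFH/- → run D
t=41: L0/L1/L2 = -/DGFH/- → run D
t=42: L0/L1/L2 = -/DGFH/- → run D
t=43: L0/L1/L2 = -/GFH/- → run G
t=44: L0/L1/L2 = -/GFH/- → run G
t=45: L0/L1/L2 = -/GFH/- → run G
t=46: L0/L1/L2 = -/GFH/- → run G
t=47: L0/L1/L2 = -/FH/- → run F
t=48: L0/L1/L2 = -/FH/- → run F
t=49: L0/L1/L2 = -/FH/- → run F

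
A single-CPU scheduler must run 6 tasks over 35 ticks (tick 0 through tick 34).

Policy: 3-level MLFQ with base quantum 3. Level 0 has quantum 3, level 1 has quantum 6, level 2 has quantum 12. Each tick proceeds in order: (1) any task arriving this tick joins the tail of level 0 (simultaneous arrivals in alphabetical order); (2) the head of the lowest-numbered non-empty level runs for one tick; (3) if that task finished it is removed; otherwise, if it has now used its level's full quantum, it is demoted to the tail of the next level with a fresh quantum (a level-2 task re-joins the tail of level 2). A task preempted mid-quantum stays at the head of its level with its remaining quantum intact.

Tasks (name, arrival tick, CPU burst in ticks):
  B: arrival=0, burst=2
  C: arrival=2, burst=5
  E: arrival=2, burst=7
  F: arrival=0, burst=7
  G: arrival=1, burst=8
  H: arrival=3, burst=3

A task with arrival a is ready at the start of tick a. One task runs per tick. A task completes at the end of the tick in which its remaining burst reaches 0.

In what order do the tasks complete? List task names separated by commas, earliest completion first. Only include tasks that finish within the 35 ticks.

t=0: L0/L1/L2 = BF/-/- → run B
t=1: L0/L1/L2 = BFG/-/- → run B
t=2: L0/L1/L2 = FGCE/-/- → run F
t=3: L0/L1/L2 = FGCEH/-/- → run F
t=4: L0/L1/L2 = FGCEH/-/- → run F
t=5: L0/L1/L2 = GCEH/F/- → run G
t=6: L0/L1/L2 = GCEH/F/- → run G
t=7: L0/L1/L2 = GCEH/F/- → run G
t=8: L0/L1/L2 = CEH/FG/- → run C
t=9: L0/L1/L2 = CEH/FG/- → run C
t=10: L0/L1/L2 = CEH/FG/- → run C
t=11: L0/L1/L2 = EH/FGC/- → run E
t=12: L0/L1/L2 = EH/FGC/- → run E
t=13: L0/L1/L2 = EH/FGC/- → run E
t=14: L0/L1/L2 = H/FGCE/- → run H
t=15: L0/L1/L2 = H/FGCE/- → run H
t=16: L0/L1/L2 = H/FGCE/- → run H
t=17: L0/L1/L2 = -/FGCE/- → run F
t=18: L0/L1/L2 = -/FGCE/- → run F
t=19: L0/L1/L2 = -/FGCE/- → run F
t=20: L0/L1/L2 = -/FGCE/- → run F
t=21: L0/L1/L2 = -/GCE/- → run G
t=22: L0/L1/L2 = -/GCE/- → run G
t=23: L0/L1/L2 = -/GCE/- → run G
t=24: L0/L1/L2 = -/GCE/- → run G
t=25: L0/L1/L2 = -/GCE/- → run G
t=26: L0/L1/L2 = -/CE/- → run C
t=27: L0/L1/L2 = -/CE/- → run C
t=28: L0/L1/L2 = -/E/- → run E
t=29: L0/L1/L2 = -/E/- → run E
t=30: L0/L1/L2 = -/E/- → run E
t=31: L0/L1/L2 = -/E/- → run E
t=32: (idle)
t=33: (idle)
t=34: (idle)

completion order = B, H, F, G, C, E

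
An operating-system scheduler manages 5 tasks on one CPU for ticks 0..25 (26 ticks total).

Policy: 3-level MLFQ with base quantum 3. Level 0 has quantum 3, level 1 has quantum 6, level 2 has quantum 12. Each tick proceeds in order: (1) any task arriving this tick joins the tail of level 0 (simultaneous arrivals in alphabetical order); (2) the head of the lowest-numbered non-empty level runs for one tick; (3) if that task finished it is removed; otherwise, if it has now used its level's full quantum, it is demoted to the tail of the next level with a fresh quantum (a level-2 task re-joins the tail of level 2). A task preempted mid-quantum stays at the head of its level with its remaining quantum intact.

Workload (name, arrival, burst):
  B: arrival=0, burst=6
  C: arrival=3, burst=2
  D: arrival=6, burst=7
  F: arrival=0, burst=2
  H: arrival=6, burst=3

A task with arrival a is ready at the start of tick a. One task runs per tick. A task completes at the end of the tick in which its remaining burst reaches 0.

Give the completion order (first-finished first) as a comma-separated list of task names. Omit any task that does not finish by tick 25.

completion order = F, C, H, B, D

t=0: L0/L1/L2 = BF/-/- → run B
t=1: L0/L1/L2 = BF/-/- → run B
t=2: L0/L1/L2 = BF/-/- → run B
t=3: L0/L1/L2 = FC/B/- → run F
t=4: L0/L1/L2 = FC/B/- → run F
t=5: L0/L1/L2 = C/B/- → run C
t=6: L0/L1/L2 = CDH/B/- → run C
t=7: L0/L1/L2 = DH/B/- → run D
t=8: L0/L1/L2 = DH/B/- → run D
t=9: L0/L1/L2 = DH/B/- → run D
t=10: L0/L1/L2 = H/BD/- → run H
t=11: L0/L1/L2 = H/BD/- → run H
t=12: L0/L1/L2 = H/BD/- → run H
t=13: L0/L1/L2 = -/BD/- → run B
t=14: L0/L1/L2 = -/BD/- → run B
t=15: L0/L1/L2 = -/BD/- → run B
t=16: L0/L1/L2 = -/D/- → run D
t=17: L0/L1/L2 = -/D/- → run D
t=18: L0/L1/L2 = -/D/- → run D
t=19: L0/L1/L2 = -/D/- → run D
t=20: (idle)
t=21: (idle)
t=22: (idle)
t=23: (idle)
t=24: (idle)
t=25: (idle)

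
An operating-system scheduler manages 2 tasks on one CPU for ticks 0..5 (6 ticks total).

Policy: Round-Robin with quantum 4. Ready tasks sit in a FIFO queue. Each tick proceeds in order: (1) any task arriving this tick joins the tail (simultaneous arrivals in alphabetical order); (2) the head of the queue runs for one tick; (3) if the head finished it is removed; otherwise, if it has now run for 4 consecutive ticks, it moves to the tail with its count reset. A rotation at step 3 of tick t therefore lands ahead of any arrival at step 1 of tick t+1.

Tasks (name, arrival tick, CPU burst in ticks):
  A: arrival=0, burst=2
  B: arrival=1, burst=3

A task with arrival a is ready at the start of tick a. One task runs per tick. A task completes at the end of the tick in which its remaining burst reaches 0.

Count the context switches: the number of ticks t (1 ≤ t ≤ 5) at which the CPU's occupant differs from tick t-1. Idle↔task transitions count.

context switches = 2

t=0: queue=[A] q_used=0 → run A
t=1: queue=[A,B] q_used=1 → run A
t=2: queue=[B] q_used=0 → run B
t=3: queue=[B] q_used=1 → run B
t=4: queue=[B] q_used=2 → run B
t=5: (idle)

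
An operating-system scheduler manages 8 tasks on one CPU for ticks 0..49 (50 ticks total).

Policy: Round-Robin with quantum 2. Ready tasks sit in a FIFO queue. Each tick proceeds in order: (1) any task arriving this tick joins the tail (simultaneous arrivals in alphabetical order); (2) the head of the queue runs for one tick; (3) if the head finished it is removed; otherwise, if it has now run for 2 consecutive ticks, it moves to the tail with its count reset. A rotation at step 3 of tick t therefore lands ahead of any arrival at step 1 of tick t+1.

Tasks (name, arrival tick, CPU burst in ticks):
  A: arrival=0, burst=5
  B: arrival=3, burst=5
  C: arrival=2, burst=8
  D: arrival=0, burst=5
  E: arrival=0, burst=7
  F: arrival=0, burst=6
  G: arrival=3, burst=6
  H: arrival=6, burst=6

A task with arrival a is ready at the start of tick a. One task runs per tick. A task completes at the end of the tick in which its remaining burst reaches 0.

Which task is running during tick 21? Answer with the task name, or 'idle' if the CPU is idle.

t=0: queue=[A,D,E,F] q_used=0 → run A
t=1: queue=[A,D,E,F] q_used=1 → run A
t=2: queue=[D,E,F,A,C] q_used=0 → run D
t=3: queue=[D,E,F,A,C,B,G] q_used=1 → run D
t=4: queue=[E,F,A,C,B,G,D] q_used=0 → run E
t=5: queue=[E,F,A,C,B,G,D] q_used=1 → run E
t=6: queue=[F,A,C,B,G,D,E,H] q_used=0 → run F
t=7: queue=[F,A,C,B,G,D,E,H] q_used=1 → run F
t=8: queue=[A,C,B,G,D,E,H,F] q_used=0 → run A
t=9: queue=[A,C,B,G,D,E,H,F] q_used=1 → run A
t=10: queue=[C,B,G,D,E,H,F,A] q_used=0 → run C
t=11: queue=[C,B,G,D,E,H,F,A] q_used=1 → run C
t=12: queue=[B,G,D,E,H,F,A,C] q_used=0 → run B
t=13: queue=[B,G,D,E,H,F,A,C] q_used=1 → run B
t=14: queue=[G,D,E,H,F,A,C,B] q_used=0 → run G
t=15: queue=[G,D,E,H,F,A,C,B] q_used=1 → run G
t=16: queue=[D,E,H,F,A,C,B,G] q_used=0 → run D
t=17: queue=[D,E,H,F,A,C,B,G] q_used=1 → run D
t=18: queue=[E,H,F,A,C,B,G,D] q_used=0 → run E
t=19: queue=[E,H,F,A,C,B,G,D] q_used=1 → run E
t=20: queue=[H,F,A,C,B,G,D,E] q_used=0 → run H
t=21: queue=[H,F,A,C,B,G,D,E] q_used=1 → run H
t=22: queue=[F,A,C,B,G,D,E,H] q_used=0 → run F
t=23: queue=[F,A,C,B,G,D,E,H] q_used=1 → run F
t=24: queue=[A,C,B,G,D,E,H,F] q_used=0 → run A
t=25: queue=[C,B,G,D,E,H,F] q_used=0 → run C
t=26: queue=[C,B,G,D,E,H,F] q_used=1 → run C
t=27: queue=[B,G,D,E,H,F,C] q_used=0 → run B
t=28: queue=[B,G,D,E,H,F,C] q_used=1 → run B
t=29: queue=[G,D,E,H,F,C,B] q_used=0 → run G
t=30: queue=[G,D,E,H,F,C,B] q_used=1 → run G
t=31: queue=[D,E,H,F,C,B,G] q_used=0 → run D
t=32: queue=[E,H,F,C,B,G] q_used=0 → run E
t=33: queue=[E,H,F,C,B,G] q_used=1 → run E
t=34: queue=[H,F,C,B,G,E] q_used=0 → run H
t=35: queue=[H,F,C,B,G,E] q_used=1 → run H
t=36: queue=[F,C,B,G,E,H] q_used=0 → run F
t=37: queue=[F,C,B,G,E,H] q_used=1 → run F
t=38: queue=[C,B,G,E,H] q_used=0 → run C
t=39: queue=[C,B,G,E,H] q_used=1 → run C
t=40: queue=[B,G,E,H,C] q_used=0 → run B
t=41: queue=[G,E,H,C] q_used=0 → run G
t=42: queue=[G,E,H,C] q_used=1 → run G
t=43: queue=[E,H,C] q_used=0 → run E
t=44: queue=[H,C] q_used=0 → run H
t=45: queue=[H,C] q_used=1 → run H
t=46: queue=[C] q_used=0 → run C
t=47: queue=[C] q_used=1 → run C
t=48: (idle)
t=49: (idle)

running at tick 21 = H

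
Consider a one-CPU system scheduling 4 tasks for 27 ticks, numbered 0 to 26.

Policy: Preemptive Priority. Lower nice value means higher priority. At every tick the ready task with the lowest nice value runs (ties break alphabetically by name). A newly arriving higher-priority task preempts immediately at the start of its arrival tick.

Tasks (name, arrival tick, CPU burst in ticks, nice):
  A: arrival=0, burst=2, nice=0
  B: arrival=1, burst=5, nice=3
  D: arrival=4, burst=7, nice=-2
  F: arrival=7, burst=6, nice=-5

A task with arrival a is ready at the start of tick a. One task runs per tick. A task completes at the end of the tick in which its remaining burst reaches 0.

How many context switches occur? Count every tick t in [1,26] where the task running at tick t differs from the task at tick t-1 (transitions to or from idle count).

t=0: ready={A} → run A
t=1: ready={A,B} → run A
t=2: ready={B} → run B
t=3: ready={B} → run B
t=4: ready={B,D} → run D
t=5: ready={B,D} → run D
t=6: ready={B,D} → run D
t=7: ready={B,D,F} → run F
t=8: ready={B,D,F} → run F
t=9: ready={B,D,F} → run F
t=10: ready={B,D,F} → run F
t=11: ready={B,D,F} → run F
t=12: ready={B,D,F} → run F
t=13: ready={B,D} → run D
t=14: ready={B,D} → run D
t=15: ready={B,D} → run D
t=16: ready={B,D} → run D
t=17: ready={B} → run B
t=18: ready={B} → run B
t=19: ready={B} → run B
t=20: (idle)
t=21: (idle)
t=22: (idle)
t=23: (idle)
t=24: (idle)
t=25: (idle)
t=26: (idle)

context switches = 6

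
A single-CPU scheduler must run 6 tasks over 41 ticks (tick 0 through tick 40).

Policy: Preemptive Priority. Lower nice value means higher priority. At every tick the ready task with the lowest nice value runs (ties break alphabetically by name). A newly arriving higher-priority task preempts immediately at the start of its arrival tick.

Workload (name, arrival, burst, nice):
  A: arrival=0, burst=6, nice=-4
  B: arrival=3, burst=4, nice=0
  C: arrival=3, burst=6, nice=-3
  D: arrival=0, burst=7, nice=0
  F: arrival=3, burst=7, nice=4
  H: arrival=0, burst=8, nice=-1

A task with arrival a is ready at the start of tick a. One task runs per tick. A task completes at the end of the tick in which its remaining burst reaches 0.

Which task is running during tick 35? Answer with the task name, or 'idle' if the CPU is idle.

t=0: ready={A,D,H} → run A
t=1: ready={A,D,H} → run A
t=2: ready={A,D,H} → run A
t=3: ready={A,B,C,D,F,H} → run A
t=4: ready={A,B,C,D,F,H} → run A
t=5: ready={A,B,C,D,F,H} → run A
t=6: ready={B,C,D,F,H} → run C
t=7: ready={B,C,D,F,H} → run C
t=8: ready={B,C,D,F,H} → run C
t=9: ready={B,C,D,F,H} → run C
t=10: ready={B,C,D,F,H} → run C
t=11: ready={B,C,D,F,H} → run C
t=12: ready={B,D,F,H} → run H
t=13: ready={B,D,F,H} → run H
t=14: ready={B,D,F,H} → run H
t=15: ready={B,D,F,H} → run H
t=16: ready={B,D,F,H} → run H
t=17: ready={B,D,F,H} → run H
t=18: ready={B,D,F,H} → run H
t=19: ready={B,D,F,H} → run H
t=20: ready={B,D,F} → run B
t=21: ready={B,D,F} → run B
t=22: ready={B,D,F} → run B
t=23: ready={B,D,F} → run B
t=24: ready={D,F} → run D
t=25: ready={D,F} → run D
t=26: ready={D,F} → run D
t=27: ready={D,F} → run D
t=28: ready={D,F} → run D
t=29: ready={D,F} → run D
t=30: ready={D,F} → run D
t=31: ready={F} → run F
t=32: ready={F} → run F
t=33: ready={F} → run F
t=34: ready={F} → run F
t=35: ready={F} → run F
t=36: ready={F} → run F
t=37: ready={F} → run F
t=38: (idle)
t=39: (idle)
t=40: (idle)

running at tick 35 = F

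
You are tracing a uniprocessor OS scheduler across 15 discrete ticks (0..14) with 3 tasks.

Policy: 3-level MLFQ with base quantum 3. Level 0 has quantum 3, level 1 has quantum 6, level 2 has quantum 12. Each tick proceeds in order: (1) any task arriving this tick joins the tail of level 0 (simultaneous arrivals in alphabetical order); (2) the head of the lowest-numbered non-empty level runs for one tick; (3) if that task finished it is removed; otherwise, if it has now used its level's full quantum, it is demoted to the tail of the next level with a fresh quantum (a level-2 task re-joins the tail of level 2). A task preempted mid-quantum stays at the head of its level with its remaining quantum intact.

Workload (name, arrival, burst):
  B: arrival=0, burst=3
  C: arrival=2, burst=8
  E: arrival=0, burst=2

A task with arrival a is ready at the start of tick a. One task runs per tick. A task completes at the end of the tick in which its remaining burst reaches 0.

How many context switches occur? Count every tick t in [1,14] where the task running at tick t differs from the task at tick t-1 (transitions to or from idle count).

t=0: L0/L1/L2 = BE/-/- → run B
t=1: L0/L1/L2 = BE/-/- → run B
t=2: L0/L1/L2 = BEC/-/- → run B
t=3: L0/L1/L2 = EC/-/- → run E
t=4: L0/L1/L2 = EC/-/- → run E
t=5: L0/L1/L2 = C/-/- → run C
t=6: L0/L1/L2 = C/-/- → run C
t=7: L0/L1/L2 = C/-/- → run C
t=8: L0/L1/L2 = -/C/- → run C
t=9: L0/L1/L2 = -/C/- → run C
t=10: L0/L1/L2 = -/C/- → run C
t=11: L0/L1/L2 = -/C/- → run C
t=12: L0/L1/L2 = -/C/- → run C
t=13: (idle)
t=14: (idle)

context switches = 3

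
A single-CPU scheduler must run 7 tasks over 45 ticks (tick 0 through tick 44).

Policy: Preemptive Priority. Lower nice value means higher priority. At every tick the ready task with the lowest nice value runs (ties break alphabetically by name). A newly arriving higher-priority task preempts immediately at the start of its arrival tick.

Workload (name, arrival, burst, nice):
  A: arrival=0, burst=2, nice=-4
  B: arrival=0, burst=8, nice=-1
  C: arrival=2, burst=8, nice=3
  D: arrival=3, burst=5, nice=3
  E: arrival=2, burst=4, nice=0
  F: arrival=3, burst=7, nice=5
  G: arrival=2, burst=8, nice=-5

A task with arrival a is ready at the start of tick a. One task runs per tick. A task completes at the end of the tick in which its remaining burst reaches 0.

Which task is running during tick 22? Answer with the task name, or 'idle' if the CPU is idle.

running at tick 22 = C

t=0: ready={A,B} → run A
t=1: ready={A,B} → run A
t=2: ready={B,C,E,G} → run G
t=3: ready={B,C,D,E,F,G} → run G
t=4: ready={B,C,D,E,F,G} → run G
t=5: ready={B,C,D,E,F,G} → run G
t=6: ready={B,C,D,E,F,G} → run G
t=7: ready={B,C,D,E,F,G} → run G
t=8: ready={B,C,D,E,F,G} → run G
t=9: ready={B,C,D,E,F,G} → run G
t=10: ready={B,C,D,E,F} → run B
t=11: ready={B,C,D,E,F} → run B
t=12: ready={B,C,D,E,F} → run B
t=13: ready={B,C,D,E,F} → run B
t=14: ready={B,C,D,E,F} → run B
t=15: ready={B,C,D,E,F} → run B
t=16: ready={B,C,D,E,F} → run B
t=17: ready={B,C,D,E,F} → run B
t=18: ready={C,D,E,F} → run E
t=19: ready={C,D,E,F} → run E
t=20: ready={C,D,E,F} → run E
t=21: ready={C,D,E,F} → run E
t=22: ready={C,D,F} → run C
t=23: ready={C,D,F} → run C
t=24: ready={C,D,F} → run C
t=25: ready={C,D,F} → run C
t=26: ready={C,D,F} → run C
t=27: ready={C,D,F} → run C
t=28: ready={C,D,F} → run C
t=29: ready={C,D,F} → run C
t=30: ready={D,F} → run D
t=31: ready={D,F} → run D
t=32: ready={D,F} → run D
t=33: ready={D,F} → run D
t=34: ready={D,F} → run D
t=35: ready={F} → run F
t=36: ready={F} → run F
t=37: ready={F} → run F
t=38: ready={F} → run F
t=39: ready={F} → run F
t=40: ready={F} → run F
t=41: ready={F} → run F
t=42: (idle)
t=43: (idle)
t=44: (idle)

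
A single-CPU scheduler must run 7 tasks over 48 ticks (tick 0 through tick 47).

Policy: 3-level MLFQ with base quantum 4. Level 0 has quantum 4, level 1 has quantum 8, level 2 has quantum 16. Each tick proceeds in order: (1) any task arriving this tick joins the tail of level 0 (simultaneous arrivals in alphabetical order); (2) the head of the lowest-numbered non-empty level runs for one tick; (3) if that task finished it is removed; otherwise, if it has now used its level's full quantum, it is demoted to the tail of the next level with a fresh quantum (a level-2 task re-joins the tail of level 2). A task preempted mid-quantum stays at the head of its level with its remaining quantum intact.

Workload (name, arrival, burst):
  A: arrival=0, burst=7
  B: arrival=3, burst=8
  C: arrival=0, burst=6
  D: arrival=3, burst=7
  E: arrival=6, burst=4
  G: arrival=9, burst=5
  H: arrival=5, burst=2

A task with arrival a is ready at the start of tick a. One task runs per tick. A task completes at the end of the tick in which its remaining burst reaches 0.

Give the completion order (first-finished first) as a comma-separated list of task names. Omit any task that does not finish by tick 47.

t=0: L0/L1/L2 = AC/-/- → run A
t=1: L0/L1/L2 = AC/-/- → run A
t=2: L0/L1/L2 = AC/-/- → run A
t=3: L0/L1/L2 = ACBD/-/- → run A
t=4: L0/L1/L2 = CBD/A/- → run C
t=5: L0/L1/L2 = CBDH/A/- → run C
t=6: L0/L1/L2 = CBDHE/A/- → run C
t=7: L0/L1/L2 = CBDHE/A/- → run C
t=8: L0/L1/L2 = BDHE/AC/- → run B
t=9: L0/L1/L2 = BDHEG/AC/- → run B
t=10: L0/L1/L2 = BDHEG/AC/- → run B
t=11: L0/L1/L2 = BDHEG/AC/- → run B
t=12: L0/L1/L2 = DHEG/ACB/- → run D
t=13: L0/L1/L2 = DHEG/ACB/- → run D
t=14: L0/L1/L2 = DHEG/ACB/- → run D
t=15: L0/L1/L2 = DHEG/ACB/- → run D
t=16: L0/L1/L2 = HEG/ACBD/- → run H
t=17: L0/L1/L2 = HEG/ACBD/- → run H
t=18: L0/L1/L2 = EG/ACBD/- → run E
t=19: L0/L1/L2 = EG/ACBD/- → run E
t=20: L0/L1/L2 = EG/ACBD/- → run E
t=21: L0/L1/L2 = EG/ACBD/- → run E
t=22: L0/L1/L2 = G/ACBD/- → run G
t=23: L0/L1/L2 = G/ACBD/- → run G
t=24: L0/L1/L2 = G/ACBD/- → run G
t=25: L0/L1/L2 = G/ACBD/- → run G
t=26: L0/L1/L2 = -/ACBDG/- → run A
t=27: L0/L1/L2 = -/ACBDG/- → run A
t=28: L0/L1/L2 = -/ACBDG/- → run A
t=29: L0/L1/L2 = -/CBDG/- → run C
t=30: L0/L1/L2 = -/CBDG/- → run C
t=31: L0/L1/L2 = -/BDG/- → run B
t=32: L0/L1/L2 = -/BDG/- → run B
t=33: L0/L1/L2 = -/BDG/- → run B
t=34: L0/L1/L2 = -/BDG/- → run B
t=35: L0/L1/L2 = -/DG/- → run D
t=36: L0/L1/L2 = -/DG/- → run D
t=37: L0/L1/L2 = -/DG/- → run D
t=38: L0/L1/L2 = -/G/- → run G
t=39: (idle)
t=40: (idle)
t=41: (idle)
t=42: (idle)
t=43: (idle)
t=44: (idle)
t=45: (idle)
t=46: (idle)
t=47: (idle)

completion order = H, E, A, C, B, D, G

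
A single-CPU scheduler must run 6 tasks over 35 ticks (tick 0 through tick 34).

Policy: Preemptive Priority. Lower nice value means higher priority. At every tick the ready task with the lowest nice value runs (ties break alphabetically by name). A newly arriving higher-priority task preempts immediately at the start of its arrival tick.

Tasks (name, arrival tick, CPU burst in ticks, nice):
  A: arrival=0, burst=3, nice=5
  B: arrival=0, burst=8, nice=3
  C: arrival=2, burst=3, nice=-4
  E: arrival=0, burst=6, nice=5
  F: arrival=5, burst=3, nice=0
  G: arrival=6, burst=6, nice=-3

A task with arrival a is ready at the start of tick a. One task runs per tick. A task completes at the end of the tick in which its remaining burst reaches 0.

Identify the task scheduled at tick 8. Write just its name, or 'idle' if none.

running at tick 8 = G

t=0: ready={A,B,E} → run B
t=1: ready={A,B,E} → run B
t=2: ready={A,B,C,E} → run C
t=3: ready={A,B,C,E} → run C
t=4: ready={A,B,C,E} → run C
t=5: ready={A,B,E,F} → run F
t=6: ready={A,B,E,F,G} → run G
t=7: ready={A,B,E,F,G} → run G
t=8: ready={A,B,E,F,G} → run G
t=9: ready={A,B,E,F,G} → run G
t=10: ready={A,B,E,F,G} → run G
t=11: ready={A,B,E,F,G} → run G
t=12: ready={A,B,E,F} → run F
t=13: ready={A,B,E,F} → run F
t=14: ready={A,B,E} → run B
t=15: ready={A,B,E} → run B
t=16: ready={A,B,E} → run B
t=17: ready={A,B,E} → run B
t=18: ready={A,B,E} → run B
t=19: ready={A,B,E} → run B
t=20: ready={A,E} → run A
t=21: ready={A,E} → run A
t=22: ready={A,E} → run A
t=23: ready={E} → run E
t=24: ready={E} → run E
t=25: ready={E} → run E
t=26: ready={E} → run E
t=27: ready={E} → run E
t=28: ready={E} → run E
t=29: (idle)
t=30: (idle)
t=31: (idle)
t=32: (idle)
t=33: (idle)
t=34: (idle)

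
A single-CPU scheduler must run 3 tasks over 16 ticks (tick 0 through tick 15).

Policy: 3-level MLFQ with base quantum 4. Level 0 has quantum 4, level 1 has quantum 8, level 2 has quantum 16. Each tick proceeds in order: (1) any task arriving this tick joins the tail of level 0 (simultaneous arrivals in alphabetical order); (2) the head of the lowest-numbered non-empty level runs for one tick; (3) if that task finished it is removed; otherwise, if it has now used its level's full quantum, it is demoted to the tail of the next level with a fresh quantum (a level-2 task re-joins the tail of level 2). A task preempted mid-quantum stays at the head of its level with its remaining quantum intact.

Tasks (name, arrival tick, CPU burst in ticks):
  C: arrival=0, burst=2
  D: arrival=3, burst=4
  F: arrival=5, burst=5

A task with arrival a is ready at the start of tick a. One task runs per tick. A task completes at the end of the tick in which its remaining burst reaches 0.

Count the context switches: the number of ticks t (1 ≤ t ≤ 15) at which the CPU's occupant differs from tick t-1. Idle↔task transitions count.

t=0: L0/L1/L2 = C/-/- → run C
t=1: L0/L1/L2 = C/-/- → run C
t=2: (idle)
t=3: L0/L1/L2 = D/-/- → run D
t=4: L0/L1/L2 = D/-/- → run D
t=5: L0/L1/L2 = DF/-/- → run D
t=6: L0/L1/L2 = DF/-/- → run D
t=7: L0/L1/L2 = F/-/- → run F
t=8: L0/L1/L2 = F/-/- → run F
t=9: L0/L1/L2 = F/-/- → run F
t=10: L0/L1/L2 = F/-/- → run F
t=11: L0/L1/L2 = -/F/- → run F
t=12: (idle)
t=13: (idle)
t=14: (idle)
t=15: (idle)

context switches = 4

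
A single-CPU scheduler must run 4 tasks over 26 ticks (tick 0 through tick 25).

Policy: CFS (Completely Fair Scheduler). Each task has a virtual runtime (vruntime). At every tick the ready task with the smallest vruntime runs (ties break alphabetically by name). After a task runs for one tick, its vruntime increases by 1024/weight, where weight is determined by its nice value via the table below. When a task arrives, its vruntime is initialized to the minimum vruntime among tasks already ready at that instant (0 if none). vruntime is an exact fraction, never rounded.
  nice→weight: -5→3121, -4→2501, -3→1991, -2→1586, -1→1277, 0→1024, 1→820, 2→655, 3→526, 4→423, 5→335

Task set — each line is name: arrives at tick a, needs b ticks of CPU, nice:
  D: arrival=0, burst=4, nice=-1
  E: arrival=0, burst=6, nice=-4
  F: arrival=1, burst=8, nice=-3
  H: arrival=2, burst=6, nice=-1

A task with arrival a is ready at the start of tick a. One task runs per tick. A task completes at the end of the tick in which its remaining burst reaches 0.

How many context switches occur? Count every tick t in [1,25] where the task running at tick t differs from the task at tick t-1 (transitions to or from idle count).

context switches = 22

t=0: vr[D=0 E=0] → run D
t=1: vr[D=1024/1277 E=0 F=0] → run E
t=2: vr[D=1024/1277 E=1024/2501 F=0 H=0] → run F
t=3: vr[D=1024/1277 E=1024/2501 F=1024/1991 H=0] → run H
t=4: vr[D=1024/1277 E=1024/2501 F=1024/1991 H=1024/1277] → run E
t=5: vr[D=1024/1277 E=2048/2501 F=1024/1991 H=1024/1277] → run F
t=6: vr[D=1024/1277 E=2048/2501 F=2048/1991 H=1024/1277] → run D
t=7: vr[D=2048/1277 E=2048/2501 F=2048/1991 H=1024/1277] → run H
t=8: vr[D=2048/1277 E=2048/2501 F=2048/1991 H=2048/1277] → run E
t=9: vr[D=2048/1277 E=3072/2501 F=2048/1991 H=2048/1277] → run F
t=10: vr[D=2048/1277 E=3072/2501 F=3072/1991 H=2048/1277] → run E
t=11: vr[D=2048/1277 E=4096/2501 F=3072/1991 H=2048/1277] → run F
t=12: vr[D=2048/1277 E=4096/2501 F=4096/1991 H=2048/1277] → run D
t=13: vr[D=3072/1277 E=4096/2501 F=4096/1991 H=2048/1277] → run H
t=14: vr[D=3072/1277 E=4096/2501 F=4096/1991 H=3072/1277] → run E
t=15: vr[D=3072/1277 E=5120/2501 F=4096/1991 H=3072/1277] → run E
t=16: vr[D=3072/1277 F=4096/1991 H=3072/1277] → run F
t=17: vr[D=3072/1277 F=5120/1991 H=3072/1277] → run D
t=18: vr[F=5120/1991 H=3072/1277] → run H
t=19: vr[F=5120/1991 H=4096/1277] → run F
t=20: vr[F=6144/1991 H=4096/1277] → run F
t=21: vr[F=7168/1991 H=4096/1277] → run H
t=22: vr[F=7168/1991 H=5120/1277] → run F
t=23: vr[H=5120/1277] → run H
t=24: (idle)
t=25: (idle)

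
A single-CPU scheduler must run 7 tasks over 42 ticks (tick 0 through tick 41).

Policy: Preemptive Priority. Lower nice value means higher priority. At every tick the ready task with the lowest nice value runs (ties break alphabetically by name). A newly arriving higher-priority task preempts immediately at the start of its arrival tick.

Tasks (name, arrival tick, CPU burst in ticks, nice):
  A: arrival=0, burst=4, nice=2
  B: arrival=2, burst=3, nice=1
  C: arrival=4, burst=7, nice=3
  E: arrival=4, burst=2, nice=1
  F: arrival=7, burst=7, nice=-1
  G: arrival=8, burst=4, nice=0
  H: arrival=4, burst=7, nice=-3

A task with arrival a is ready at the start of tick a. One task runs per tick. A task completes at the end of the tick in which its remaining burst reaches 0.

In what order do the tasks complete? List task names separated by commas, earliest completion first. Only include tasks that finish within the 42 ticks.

completion order = H, F, G, B, E, A, C

t=0: ready={A} → run A
t=1: ready={A} → run A
t=2: ready={A,B} → run B
t=3: ready={A,B} → run B
t=4: ready={A,B,C,E,H} → run H
t=5: ready={A,B,C,E,H} → run H
t=6: ready={A,B,C,E,H} → run H
t=7: ready={A,B,C,E,F,H} → run H
t=8: ready={A,B,C,E,F,G,H} → run H
t=9: ready={A,B,C,E,F,G,H} → run H
t=10: ready={A,B,C,E,F,G,H} → run H
t=11: ready={A,B,C,E,F,G} → run F
t=12: ready={A,B,C,E,F,G} → run F
t=13: ready={A,B,C,E,F,G} → run F
t=14: ready={A,B,C,E,F,G} → run F
t=15: ready={A,B,C,E,F,G} → run F
t=16: ready={A,B,C,E,F,G} → run F
t=17: ready={A,B,C,E,F,G} → run F
t=18: ready={A,B,C,E,G} → run G
t=19: ready={A,B,C,E,G} → run G
t=20: ready={A,B,C,E,G} → run G
t=21: ready={A,B,C,E,G} → run G
t=22: ready={A,B,C,E} → run B
t=23: ready={A,C,E} → run E
t=24: ready={A,C,E} → run E
t=25: ready={A,C} → run A
t=26: ready={A,C} → run A
t=27: ready={C} → run C
t=28: ready={C} → run C
t=29: ready={C} → run C
t=30: ready={C} → run C
t=31: ready={C} → run C
t=32: ready={C} → run C
t=33: ready={C} → run C
t=34: (idle)
t=35: (idle)
t=36: (idle)
t=37: (idle)
t=38: (idle)
t=39: (idle)
t=40: (idle)
t=41: (idle)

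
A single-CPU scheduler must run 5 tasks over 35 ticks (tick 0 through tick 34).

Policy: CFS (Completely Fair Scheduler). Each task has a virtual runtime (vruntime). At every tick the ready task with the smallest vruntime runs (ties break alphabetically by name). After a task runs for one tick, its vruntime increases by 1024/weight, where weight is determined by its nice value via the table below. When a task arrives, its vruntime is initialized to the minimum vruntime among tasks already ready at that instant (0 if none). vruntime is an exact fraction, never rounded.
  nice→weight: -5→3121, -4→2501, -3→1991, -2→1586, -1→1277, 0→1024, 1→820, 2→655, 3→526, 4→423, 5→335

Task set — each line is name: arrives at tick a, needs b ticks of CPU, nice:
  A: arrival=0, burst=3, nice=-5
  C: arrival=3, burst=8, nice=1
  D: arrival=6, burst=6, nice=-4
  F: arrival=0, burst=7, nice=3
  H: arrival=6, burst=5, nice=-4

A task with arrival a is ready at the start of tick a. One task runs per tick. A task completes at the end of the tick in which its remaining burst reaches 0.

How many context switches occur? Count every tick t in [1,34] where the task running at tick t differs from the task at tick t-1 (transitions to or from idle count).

context switches = 24

t=0: vr[A=0 F=0] → run A
t=1: vr[A=1024/3121 F=0] → run F
t=2: vr[A=1024/3121 F=512/263] → run A
t=3: vr[A=2048/3121 C=2048/3121 F=512/263] → run A
t=4: vr[C=2048/3121 F=512/263] → run C
t=5: vr[C=1218816/639805 F=512/263] → run C
t=6: vr[C=2017792/639805 D=512/263 F=512/263 H=512/263] → run D
t=7: vr[C=2017792/639805 D=1549824/657763 F=512/263 H=512/263] → run F
t=8: vr[C=2017792/639805 D=1549824/657763 F=1024/263 H=512/263] → run H
t=9: vr[C=2017792/639805 D=1549824/657763 F=1024/263 H=1549824/657763] → run D
t=10: vr[C=2017792/639805 D=1819136/657763 F=1024/263 H=1549824/657763] → run H
t=11: vr[C=2017792/639805 D=1819136/657763 F=1024/263 H=1819136/657763] → run D
t=12: vr[C=2017792/639805 D=2088448/657763 F=1024/263 H=1819136/657763] → run H
t=13: vr[C=2017792/639805 D=2088448/657763 F=1024/263 H=2088448/657763] → run C
t=14: vr[C=2816768/639805 D=2088448/657763 F=1024/263 H=2088448/657763] → run D
t=15: vr[C=2816768/639805 D=2357760/657763 F=1024/263 H=2088448/657763] → run H
t=16: vr[C=2816768/639805 D=2357760/657763 F=1024/263 H=2357760/657763] → run D
t=17: vr[C=2816768/639805 D=2627072/657763 F=1024/263 H=2357760/657763] → run H
t=18: vr[C=2816768/639805 D=2627072/657763 F=1024/263] → run F
t=19: vr[C=2816768/639805 D=2627072/657763 F=1536/263] → run D
t=20: vr[C=2816768/639805 F=1536/263] → run C
t=21: vr[C=3615744/639805 F=1536/263] → run C
t=22: vr[C=882944/127961 F=1536/263] → run F
t=23: vr[C=882944/127961 F=2048/263] → run C
t=24: vr[C=5213696/639805 F=2048/263] → run F
t=25: vr[C=5213696/639805 F=2560/263] → run C
t=26: vr[C=6012672/639805 F=2560/263] → run C
t=27: vr[F=2560/263] → run F
t=28: vr[F=3072/263] → run F
t=29: (idle)
t=30: (idle)
t=31: (idle)
t=32: (idle)
t=33: (idle)
t=34: (idle)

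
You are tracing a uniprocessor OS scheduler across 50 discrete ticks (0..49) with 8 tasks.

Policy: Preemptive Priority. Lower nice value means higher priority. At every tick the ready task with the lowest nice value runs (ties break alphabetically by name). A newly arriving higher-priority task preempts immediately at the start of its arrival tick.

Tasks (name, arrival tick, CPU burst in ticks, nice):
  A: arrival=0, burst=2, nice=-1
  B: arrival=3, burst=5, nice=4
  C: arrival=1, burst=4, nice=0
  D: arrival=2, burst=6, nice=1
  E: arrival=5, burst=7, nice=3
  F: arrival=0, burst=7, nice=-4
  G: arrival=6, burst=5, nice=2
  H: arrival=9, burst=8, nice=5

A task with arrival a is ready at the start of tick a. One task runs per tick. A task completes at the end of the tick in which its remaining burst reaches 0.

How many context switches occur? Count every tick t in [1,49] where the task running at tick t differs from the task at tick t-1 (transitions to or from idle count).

context switches = 8

t=0: ready={A,F} → run F
t=1: ready={A,C,F} → run F
t=2: ready={A,C,D,F} → run F
t=3: ready={A,B,C,D,F} → run F
t=4: ready={A,B,C,D,F} → run F
t=5: ready={A,B,C,D,E,F} → run F
t=6: ready={A,B,C,D,E,F,G} → run F
t=7: ready={A,B,C,D,E,G} → run A
t=8: ready={A,B,C,D,E,G} → run A
t=9: ready={B,C,D,E,G,H} → run C
t=10: ready={B,C,D,E,G,H} → run C
t=11: ready={B,C,D,E,G,H} → run C
t=12: ready={B,C,D,E,G,H} → run C
t=13: ready={B,D,E,G,H} → run D
t=14: ready={B,D,E,G,H} → run D
t=15: ready={B,D,E,G,H} → run D
t=16: ready={B,D,E,G,H} → run D
t=17: ready={B,D,E,G,H} → run D
t=18: ready={B,D,E,G,H} → run D
t=19: ready={B,E,G,H} → run G
t=20: ready={B,E,G,H} → run G
t=21: ready={B,E,G,H} → run G
t=22: ready={B,E,G,H} → run G
t=23: ready={B,E,G,H} → run G
t=24: ready={B,E,H} → run E
t=25: ready={B,E,H} → run E
t=26: ready={B,E,H} → run E
t=27: ready={B,E,H} → run E
t=28: ready={B,E,H} → run E
t=29: ready={B,E,H} → run E
t=30: ready={B,E,H} → run E
t=31: ready={B,H} → run B
t=32: ready={B,H} → run B
t=33: ready={B,H} → run B
t=34: ready={B,H} → run B
t=35: ready={B,H} → run B
t=36: ready={H} → run H
t=37: ready={H} → run H
t=38: ready={H} → run H
t=39: ready={H} → run H
t=40: ready={H} → run H
t=41: ready={H} → run H
t=42: ready={H} → run H
t=43: ready={H} → run H
t=44: (idle)
t=45: (idle)
t=46: (idle)
t=47: (idle)
t=48: (idle)
t=49: (idle)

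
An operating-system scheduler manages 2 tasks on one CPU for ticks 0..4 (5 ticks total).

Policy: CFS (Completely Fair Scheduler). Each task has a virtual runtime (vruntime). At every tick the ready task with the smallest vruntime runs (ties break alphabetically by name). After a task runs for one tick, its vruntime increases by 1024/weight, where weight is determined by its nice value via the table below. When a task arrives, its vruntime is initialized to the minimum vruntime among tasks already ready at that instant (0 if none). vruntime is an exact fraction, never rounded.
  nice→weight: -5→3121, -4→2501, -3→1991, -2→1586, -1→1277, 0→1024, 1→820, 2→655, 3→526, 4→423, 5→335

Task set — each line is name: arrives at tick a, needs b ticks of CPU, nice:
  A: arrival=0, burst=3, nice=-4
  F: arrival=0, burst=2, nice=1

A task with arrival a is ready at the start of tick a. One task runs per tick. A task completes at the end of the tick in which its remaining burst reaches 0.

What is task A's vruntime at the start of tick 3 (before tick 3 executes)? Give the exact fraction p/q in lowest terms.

vruntime(A, start of tick 3) = 2048/2501

t=0: vr[A=0 F=0] → run A
t=1: vr[A=1024/2501 F=0] → run F
t=2: vr[A=1024/2501 F=256/205] → run A
t=3: vr[A=2048/2501 F=256/205] → run A
t=4: vr[F=256/205] → run F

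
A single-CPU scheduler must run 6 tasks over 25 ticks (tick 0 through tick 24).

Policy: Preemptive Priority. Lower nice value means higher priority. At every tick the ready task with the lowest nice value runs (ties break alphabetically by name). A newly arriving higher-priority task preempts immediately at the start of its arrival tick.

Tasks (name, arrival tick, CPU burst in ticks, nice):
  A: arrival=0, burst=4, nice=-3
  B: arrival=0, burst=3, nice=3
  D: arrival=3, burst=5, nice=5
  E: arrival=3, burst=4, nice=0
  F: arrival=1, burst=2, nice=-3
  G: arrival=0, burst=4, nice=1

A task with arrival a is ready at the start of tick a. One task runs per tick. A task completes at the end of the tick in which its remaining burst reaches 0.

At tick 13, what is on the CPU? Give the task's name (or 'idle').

t=0: ready={A,B,G} → run A
t=1: ready={A,B,F,G} → run A
t=2: ready={A,B,F,G} → run A
t=3: ready={A,B,D,E,F,G} → run A
t=4: ready={B,D,E,F,G} → run F
t=5: ready={B,D,E,F,G} → run F
t=6: ready={B,D,E,G} → run E
t=7: ready={B,D,E,G} → run E
t=8: ready={B,D,E,G} → run E
t=9: ready={B,D,E,G} → run E
t=10: ready={B,D,G} → run G
t=11: ready={B,D,G} → run G
t=12: ready={B,D,G} → run G
t=13: ready={B,D,G} → run G
t=14: ready={B,D} → run B
t=15: ready={B,D} → run B
t=16: ready={B,D} → run B
t=17: ready={D} → run D
t=18: ready={D} → run D
t=19: ready={D} → run D
t=20: ready={D} → run D
t=21: ready={D} → run D
t=22: (idle)
t=23: (idle)
t=24: (idle)

running at tick 13 = G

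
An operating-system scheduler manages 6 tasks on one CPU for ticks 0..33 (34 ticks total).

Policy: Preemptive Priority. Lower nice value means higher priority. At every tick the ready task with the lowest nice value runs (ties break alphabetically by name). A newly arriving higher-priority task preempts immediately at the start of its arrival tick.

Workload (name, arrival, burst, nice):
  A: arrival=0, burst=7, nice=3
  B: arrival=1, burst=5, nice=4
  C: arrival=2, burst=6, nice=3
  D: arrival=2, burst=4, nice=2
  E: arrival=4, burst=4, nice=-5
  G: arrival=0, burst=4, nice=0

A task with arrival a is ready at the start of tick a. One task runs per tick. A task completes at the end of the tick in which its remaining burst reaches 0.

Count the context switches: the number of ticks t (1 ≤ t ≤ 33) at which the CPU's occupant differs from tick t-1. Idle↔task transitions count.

context switches = 6

t=0: ready={A,G} → run G
t=1: ready={A,B,G} → run G
t=2: ready={A,B,C,D,G} → run G
t=3: ready={A,B,C,D,G} → run G
t=4: ready={A,B,C,D,E} → run E
t=5: ready={A,B,C,D,E} → run E
t=6: ready={A,B,C,D,E} → run E
t=7: ready={A,B,C,D,E} → run E
t=8: ready={A,B,C,D} → run D
t=9: ready={A,B,C,D} → run D
t=10: ready={A,B,C,D} → run D
t=11: ready={A,B,C,D} → run D
t=12: ready={A,B,C} → run A
t=13: ready={A,B,C} → run A
t=14: ready={A,B,C} → run A
t=15: ready={A,B,C} → run A
t=16: ready={A,B,C} → run A
t=17: ready={A,B,C} → run A
t=18: ready={A,B,C} → run A
t=19: ready={B,C} → run C
t=20: ready={B,C} → run C
t=21: ready={B,C} → run C
t=22: ready={B,C} → run C
t=23: ready={B,C} → run C
t=24: ready={B,C} → run C
t=25: ready={B} → run B
t=26: ready={B} → run B
t=27: ready={B} → run B
t=28: ready={B} → run B
t=29: ready={B} → run B
t=30: (idle)
t=31: (idle)
t=32: (idle)
t=33: (idle)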